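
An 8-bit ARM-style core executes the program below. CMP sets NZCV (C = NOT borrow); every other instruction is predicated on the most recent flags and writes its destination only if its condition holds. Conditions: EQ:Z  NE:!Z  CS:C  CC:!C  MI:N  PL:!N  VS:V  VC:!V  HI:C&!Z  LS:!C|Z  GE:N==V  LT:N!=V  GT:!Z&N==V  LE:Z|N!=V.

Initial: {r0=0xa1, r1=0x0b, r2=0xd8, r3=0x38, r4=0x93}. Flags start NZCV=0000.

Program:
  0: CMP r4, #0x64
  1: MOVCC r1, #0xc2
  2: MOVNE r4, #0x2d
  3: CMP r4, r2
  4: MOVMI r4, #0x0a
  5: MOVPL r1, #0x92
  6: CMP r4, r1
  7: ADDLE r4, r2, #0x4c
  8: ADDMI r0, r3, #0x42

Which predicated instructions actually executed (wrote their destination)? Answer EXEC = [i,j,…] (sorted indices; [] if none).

0: ✓ CMP  NZCV=0011
1: · MOVCC
2: ✓ MOVNE  r4←0x2d
3: ✓ CMP  NZCV=0000
4: · MOVMI
5: ✓ MOVPL  r1←0x92
6: ✓ CMP  NZCV=1001
7: · ADDLE
8: ✓ ADDMI  r0←0x7a

EXEC = [2,5,8]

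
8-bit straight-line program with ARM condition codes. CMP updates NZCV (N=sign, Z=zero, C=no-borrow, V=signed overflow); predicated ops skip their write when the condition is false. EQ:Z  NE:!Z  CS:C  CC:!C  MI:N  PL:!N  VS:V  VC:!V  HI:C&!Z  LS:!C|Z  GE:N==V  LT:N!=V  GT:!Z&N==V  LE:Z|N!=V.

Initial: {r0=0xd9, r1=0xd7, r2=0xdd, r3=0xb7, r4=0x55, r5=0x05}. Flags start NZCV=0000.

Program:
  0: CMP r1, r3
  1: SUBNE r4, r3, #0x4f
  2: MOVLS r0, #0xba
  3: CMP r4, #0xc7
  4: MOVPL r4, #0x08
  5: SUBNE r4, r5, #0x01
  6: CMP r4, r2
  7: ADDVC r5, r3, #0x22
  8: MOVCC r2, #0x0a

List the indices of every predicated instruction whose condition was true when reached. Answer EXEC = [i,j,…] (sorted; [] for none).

[0] flags=0010 → (cmp)
[1] flags=0010 NE?T → r4=0x68
[2] flags=0010 LS?F → skip
[3] flags=1001 → (cmp)
[4] flags=1001 PL?F → skip
[5] flags=1001 NE?T → r4=0x04
[6] flags=0000 → (cmp)
[7] flags=0000 VC?T → r5=0xd9
[8] flags=0000 CC?T → r2=0x0a

EXEC = [1,5,7,8]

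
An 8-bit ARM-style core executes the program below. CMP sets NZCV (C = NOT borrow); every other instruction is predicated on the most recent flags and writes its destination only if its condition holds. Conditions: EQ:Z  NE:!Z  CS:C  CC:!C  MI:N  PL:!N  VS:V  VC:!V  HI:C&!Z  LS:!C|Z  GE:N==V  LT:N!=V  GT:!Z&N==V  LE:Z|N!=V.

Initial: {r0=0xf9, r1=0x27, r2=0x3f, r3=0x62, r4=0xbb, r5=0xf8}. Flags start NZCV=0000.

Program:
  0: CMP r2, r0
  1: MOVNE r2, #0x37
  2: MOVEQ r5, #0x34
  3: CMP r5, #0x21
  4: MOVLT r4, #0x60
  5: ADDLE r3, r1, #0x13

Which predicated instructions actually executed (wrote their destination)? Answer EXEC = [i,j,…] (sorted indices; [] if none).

[0] flags=0000 → (cmp)
[1] flags=0000 NE?T → r2=0x37
[2] flags=0000 EQ?F → skip
[3] flags=1010 → (cmp)
[4] flags=1010 LT?T → r4=0x60
[5] flags=1010 LE?T → r3=0x3a

EXEC = [1,4,5]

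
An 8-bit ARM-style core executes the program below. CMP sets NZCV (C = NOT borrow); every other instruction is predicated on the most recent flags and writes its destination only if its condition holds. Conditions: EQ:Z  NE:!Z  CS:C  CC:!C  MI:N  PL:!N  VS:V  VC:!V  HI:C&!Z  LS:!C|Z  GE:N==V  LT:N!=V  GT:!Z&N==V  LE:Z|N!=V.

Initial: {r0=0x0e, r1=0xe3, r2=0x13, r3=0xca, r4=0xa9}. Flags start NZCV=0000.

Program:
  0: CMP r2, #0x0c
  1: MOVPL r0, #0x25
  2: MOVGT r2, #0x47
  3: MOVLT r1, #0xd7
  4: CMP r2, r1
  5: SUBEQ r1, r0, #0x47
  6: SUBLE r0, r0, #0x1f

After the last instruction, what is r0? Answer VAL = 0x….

0: ✓ CMP  NZCV=0010
1: ✓ MOVPL  r0←0x25
2: ✓ MOVGT  r2←0x47
3: · MOVLT
4: ✓ CMP  NZCV=0000
5: · SUBEQ
6: · SUBLE

VAL = 0x25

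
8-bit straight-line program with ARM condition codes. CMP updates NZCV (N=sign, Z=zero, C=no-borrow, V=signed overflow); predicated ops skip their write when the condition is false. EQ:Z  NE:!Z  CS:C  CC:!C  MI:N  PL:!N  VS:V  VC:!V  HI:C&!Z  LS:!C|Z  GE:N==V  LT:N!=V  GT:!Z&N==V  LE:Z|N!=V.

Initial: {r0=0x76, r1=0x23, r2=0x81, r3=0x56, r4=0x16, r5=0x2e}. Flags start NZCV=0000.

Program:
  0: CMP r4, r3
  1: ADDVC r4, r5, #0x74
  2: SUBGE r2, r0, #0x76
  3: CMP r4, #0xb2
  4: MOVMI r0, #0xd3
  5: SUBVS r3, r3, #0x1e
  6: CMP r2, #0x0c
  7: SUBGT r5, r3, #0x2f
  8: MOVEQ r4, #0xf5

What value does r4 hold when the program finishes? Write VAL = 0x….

[0] flags=1000 → (cmp)
[1] flags=1000 VC?T → r4=0xa2
[2] flags=1000 GE?F → skip
[3] flags=1000 → (cmp)
[4] flags=1000 MI?T → r0=0xd3
[5] flags=1000 VS?F → skip
[6] flags=0011 → (cmp)
[7] flags=0011 GT?F → skip
[8] flags=0011 EQ?F → skip

VAL = 0xa2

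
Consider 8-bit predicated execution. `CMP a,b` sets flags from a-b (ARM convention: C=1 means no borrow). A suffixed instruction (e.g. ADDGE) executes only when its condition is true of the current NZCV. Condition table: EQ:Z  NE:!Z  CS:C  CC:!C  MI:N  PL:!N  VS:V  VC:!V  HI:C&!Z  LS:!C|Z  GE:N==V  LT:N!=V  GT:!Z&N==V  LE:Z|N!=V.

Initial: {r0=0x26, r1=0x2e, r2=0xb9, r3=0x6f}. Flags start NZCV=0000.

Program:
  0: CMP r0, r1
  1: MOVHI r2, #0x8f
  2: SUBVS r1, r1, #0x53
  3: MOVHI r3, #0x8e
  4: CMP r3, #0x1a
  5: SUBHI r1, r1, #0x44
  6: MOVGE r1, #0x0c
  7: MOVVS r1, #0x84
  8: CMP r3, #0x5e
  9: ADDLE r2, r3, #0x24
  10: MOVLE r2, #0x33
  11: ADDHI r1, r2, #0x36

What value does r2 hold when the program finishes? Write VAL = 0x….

VAL = 0xb9

0: ✓ CMP  NZCV=1000
1: · MOVHI
2: · SUBVS
3: · MOVHI
4: ✓ CMP  NZCV=0010
5: ✓ SUBHI  r1←0xea
6: ✓ MOVGE  r1←0x0c
7: · MOVVS
8: ✓ CMP  NZCV=0010
9: · ADDLE
10: · MOVLE
11: ✓ ADDHI  r1←0xef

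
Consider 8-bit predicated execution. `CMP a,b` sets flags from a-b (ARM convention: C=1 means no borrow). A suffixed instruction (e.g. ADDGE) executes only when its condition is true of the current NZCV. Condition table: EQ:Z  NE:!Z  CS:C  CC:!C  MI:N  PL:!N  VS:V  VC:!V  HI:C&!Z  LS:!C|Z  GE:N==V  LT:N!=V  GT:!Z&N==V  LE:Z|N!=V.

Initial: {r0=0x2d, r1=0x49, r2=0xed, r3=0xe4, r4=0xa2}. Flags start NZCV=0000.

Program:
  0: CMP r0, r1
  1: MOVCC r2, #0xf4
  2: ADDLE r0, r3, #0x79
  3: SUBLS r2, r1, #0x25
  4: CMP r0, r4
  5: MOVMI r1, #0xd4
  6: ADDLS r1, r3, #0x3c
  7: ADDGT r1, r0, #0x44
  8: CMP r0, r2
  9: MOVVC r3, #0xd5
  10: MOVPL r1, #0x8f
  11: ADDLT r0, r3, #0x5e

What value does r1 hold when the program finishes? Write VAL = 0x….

[0] flags=1000 → (cmp)
[1] flags=1000 CC?T → r2=0xf4
[2] flags=1000 LE?T → r0=0x5d
[3] flags=1000 LS?T → r2=0x24
[4] flags=1001 → (cmp)
[5] flags=1001 MI?T → r1=0xd4
[6] flags=1001 LS?T → r1=0x20
[7] flags=1001 GT?T → r1=0xa1
[8] flags=0010 → (cmp)
[9] flags=0010 VC?T → r3=0xd5
[10] flags=0010 PL?T → r1=0x8f
[11] flags=0010 LT?F → skip

VAL = 0x8f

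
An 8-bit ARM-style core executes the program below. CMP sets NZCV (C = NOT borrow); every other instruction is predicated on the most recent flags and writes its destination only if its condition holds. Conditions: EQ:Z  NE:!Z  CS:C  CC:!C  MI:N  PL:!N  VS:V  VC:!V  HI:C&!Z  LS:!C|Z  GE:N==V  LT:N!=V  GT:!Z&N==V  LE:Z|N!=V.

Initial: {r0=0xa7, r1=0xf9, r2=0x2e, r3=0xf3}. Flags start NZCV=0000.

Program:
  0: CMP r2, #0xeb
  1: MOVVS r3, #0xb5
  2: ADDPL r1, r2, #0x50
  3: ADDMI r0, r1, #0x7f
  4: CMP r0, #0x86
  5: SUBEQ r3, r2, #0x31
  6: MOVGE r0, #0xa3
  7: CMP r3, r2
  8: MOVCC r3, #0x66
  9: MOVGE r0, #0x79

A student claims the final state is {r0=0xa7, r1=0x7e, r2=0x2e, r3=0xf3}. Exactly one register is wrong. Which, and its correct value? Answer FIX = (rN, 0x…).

0: ✓ CMP  NZCV=0000
1: · MOVVS
2: ✓ ADDPL  r1←0x7e
3: · ADDMI
4: ✓ CMP  NZCV=0010
5: · SUBEQ
6: ✓ MOVGE  r0←0xa3
7: ✓ CMP  NZCV=1010
8: · MOVCC
9: · MOVGE

FIX = (r0, 0xa3)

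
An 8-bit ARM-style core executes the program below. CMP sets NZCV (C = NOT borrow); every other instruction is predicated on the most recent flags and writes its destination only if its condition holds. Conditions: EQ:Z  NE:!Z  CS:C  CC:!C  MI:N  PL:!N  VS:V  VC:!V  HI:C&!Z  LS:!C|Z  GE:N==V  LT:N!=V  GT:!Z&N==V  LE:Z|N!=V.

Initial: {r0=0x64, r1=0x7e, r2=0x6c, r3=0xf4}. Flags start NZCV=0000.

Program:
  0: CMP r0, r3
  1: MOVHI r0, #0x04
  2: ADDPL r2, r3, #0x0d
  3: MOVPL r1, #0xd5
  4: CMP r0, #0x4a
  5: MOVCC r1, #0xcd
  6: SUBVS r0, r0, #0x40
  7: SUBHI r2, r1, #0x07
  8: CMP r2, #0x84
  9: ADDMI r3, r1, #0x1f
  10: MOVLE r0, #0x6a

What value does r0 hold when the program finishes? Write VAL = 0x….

[0] flags=0000 → (cmp)
[1] flags=0000 HI?F → skip
[2] flags=0000 PL?T → r2=0x01
[3] flags=0000 PL?T → r1=0xd5
[4] flags=0010 → (cmp)
[5] flags=0010 CC?F → skip
[6] flags=0010 VS?F → skip
[7] flags=0010 HI?T → r2=0xce
[8] flags=0010 → (cmp)
[9] flags=0010 MI?F → skip
[10] flags=0010 LE?F → skip

VAL = 0x64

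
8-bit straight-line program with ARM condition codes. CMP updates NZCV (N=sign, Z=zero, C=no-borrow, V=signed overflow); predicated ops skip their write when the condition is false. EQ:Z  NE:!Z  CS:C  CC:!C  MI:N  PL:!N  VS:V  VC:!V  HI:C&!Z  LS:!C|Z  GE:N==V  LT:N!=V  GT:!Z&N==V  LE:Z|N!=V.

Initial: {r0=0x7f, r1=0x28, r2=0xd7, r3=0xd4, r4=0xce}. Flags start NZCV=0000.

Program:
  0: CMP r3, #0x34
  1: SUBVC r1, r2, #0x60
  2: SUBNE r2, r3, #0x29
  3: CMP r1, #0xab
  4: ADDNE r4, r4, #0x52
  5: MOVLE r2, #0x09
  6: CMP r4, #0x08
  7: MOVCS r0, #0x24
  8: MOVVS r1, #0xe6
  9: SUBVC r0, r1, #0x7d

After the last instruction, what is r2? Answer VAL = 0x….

[0] flags=1010 → (cmp)
[1] flags=1010 VC?T → r1=0x77
[2] flags=1010 NE?T → r2=0xab
[3] flags=1001 → (cmp)
[4] flags=1001 NE?T → r4=0x20
[5] flags=1001 LE?F → skip
[6] flags=0010 → (cmp)
[7] flags=0010 CS?T → r0=0x24
[8] flags=0010 VS?F → skip
[9] flags=0010 VC?T → r0=0xfa

VAL = 0xab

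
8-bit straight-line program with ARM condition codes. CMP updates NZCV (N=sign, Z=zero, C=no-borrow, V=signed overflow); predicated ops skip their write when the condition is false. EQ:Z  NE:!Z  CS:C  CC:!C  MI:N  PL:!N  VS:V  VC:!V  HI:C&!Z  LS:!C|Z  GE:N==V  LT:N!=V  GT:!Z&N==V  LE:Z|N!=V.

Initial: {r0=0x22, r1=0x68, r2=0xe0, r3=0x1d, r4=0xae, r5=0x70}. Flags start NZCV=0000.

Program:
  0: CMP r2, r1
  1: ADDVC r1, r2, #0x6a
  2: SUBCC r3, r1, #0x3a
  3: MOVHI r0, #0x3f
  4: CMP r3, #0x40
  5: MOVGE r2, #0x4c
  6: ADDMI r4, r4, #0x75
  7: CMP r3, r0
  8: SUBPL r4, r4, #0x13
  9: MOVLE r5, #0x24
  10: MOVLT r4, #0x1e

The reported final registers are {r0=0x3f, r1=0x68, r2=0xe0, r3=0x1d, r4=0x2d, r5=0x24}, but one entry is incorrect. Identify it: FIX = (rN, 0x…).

FIX = (r4, 0x1e)

[0] flags=0011 → (cmp)
[1] flags=0011 VC?F → skip
[2] flags=0011 CC?F → skip
[3] flags=0011 HI?T → r0=0x3f
[4] flags=1000 → (cmp)
[5] flags=1000 GE?F → skip
[6] flags=1000 MI?T → r4=0x23
[7] flags=1000 → (cmp)
[8] flags=1000 PL?F → skip
[9] flags=1000 LE?T → r5=0x24
[10] flags=1000 LT?T → r4=0x1e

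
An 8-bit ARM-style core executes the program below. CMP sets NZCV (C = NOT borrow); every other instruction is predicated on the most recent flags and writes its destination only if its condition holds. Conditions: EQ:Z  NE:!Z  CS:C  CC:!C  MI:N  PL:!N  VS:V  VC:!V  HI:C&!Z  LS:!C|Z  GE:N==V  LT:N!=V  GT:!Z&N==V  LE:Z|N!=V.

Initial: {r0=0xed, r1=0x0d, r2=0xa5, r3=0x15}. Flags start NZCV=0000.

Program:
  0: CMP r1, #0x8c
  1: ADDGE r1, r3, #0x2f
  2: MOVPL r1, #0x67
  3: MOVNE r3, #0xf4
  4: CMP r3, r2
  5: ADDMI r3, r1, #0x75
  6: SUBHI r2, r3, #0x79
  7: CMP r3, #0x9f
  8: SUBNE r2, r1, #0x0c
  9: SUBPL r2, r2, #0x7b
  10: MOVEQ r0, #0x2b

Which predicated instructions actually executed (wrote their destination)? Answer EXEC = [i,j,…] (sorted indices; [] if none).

[0] flags=1001 → (cmp)
[1] flags=1001 GE?T → r1=0x44
[2] flags=1001 PL?F → skip
[3] flags=1001 NE?T → r3=0xf4
[4] flags=0010 → (cmp)
[5] flags=0010 MI?F → skip
[6] flags=0010 HI?T → r2=0x7b
[7] flags=0010 → (cmp)
[8] flags=0010 NE?T → r2=0x38
[9] flags=0010 PL?T → r2=0xbd
[10] flags=0010 EQ?F → skip

EXEC = [1,3,6,8,9]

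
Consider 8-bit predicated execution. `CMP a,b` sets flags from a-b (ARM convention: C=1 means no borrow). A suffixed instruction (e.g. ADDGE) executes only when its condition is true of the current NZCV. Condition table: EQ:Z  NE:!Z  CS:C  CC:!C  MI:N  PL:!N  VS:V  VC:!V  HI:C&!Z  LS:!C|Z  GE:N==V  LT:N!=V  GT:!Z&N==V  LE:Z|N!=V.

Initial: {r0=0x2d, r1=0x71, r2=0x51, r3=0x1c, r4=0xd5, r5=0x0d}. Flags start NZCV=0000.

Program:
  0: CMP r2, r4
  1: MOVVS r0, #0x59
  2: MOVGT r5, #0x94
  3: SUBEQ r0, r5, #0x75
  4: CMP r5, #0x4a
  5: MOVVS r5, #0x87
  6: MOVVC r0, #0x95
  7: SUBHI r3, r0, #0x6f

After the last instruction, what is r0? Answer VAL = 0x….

[0] flags=0000 → (cmp)
[1] flags=0000 VS?F → skip
[2] flags=0000 GT?T → r5=0x94
[3] flags=0000 EQ?F → skip
[4] flags=0011 → (cmp)
[5] flags=0011 VS?T → r5=0x87
[6] flags=0011 VC?F → skip
[7] flags=0011 HI?T → r3=0xbe

VAL = 0x2d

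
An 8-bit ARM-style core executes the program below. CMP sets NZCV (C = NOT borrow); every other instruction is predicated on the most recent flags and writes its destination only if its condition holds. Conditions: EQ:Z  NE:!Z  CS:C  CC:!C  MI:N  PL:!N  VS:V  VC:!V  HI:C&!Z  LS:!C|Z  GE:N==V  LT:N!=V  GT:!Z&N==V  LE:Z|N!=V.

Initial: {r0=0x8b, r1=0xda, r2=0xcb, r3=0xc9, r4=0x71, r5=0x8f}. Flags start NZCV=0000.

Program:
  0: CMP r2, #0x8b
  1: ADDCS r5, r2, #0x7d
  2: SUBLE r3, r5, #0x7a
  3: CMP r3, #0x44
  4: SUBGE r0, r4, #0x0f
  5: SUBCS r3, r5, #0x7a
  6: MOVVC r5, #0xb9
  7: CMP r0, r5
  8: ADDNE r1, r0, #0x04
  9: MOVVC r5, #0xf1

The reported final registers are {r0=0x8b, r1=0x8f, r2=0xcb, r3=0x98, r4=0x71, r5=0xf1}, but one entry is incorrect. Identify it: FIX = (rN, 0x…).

[0] flags=0010 → (cmp)
[1] flags=0010 CS?T → r5=0x48
[2] flags=0010 LE?F → skip
[3] flags=1010 → (cmp)
[4] flags=1010 GE?F → skip
[5] flags=1010 CS?T → r3=0xce
[6] flags=1010 VC?T → r5=0xb9
[7] flags=1000 → (cmp)
[8] flags=1000 NE?T → r1=0x8f
[9] flags=1000 VC?T → r5=0xf1

FIX = (r3, 0xce)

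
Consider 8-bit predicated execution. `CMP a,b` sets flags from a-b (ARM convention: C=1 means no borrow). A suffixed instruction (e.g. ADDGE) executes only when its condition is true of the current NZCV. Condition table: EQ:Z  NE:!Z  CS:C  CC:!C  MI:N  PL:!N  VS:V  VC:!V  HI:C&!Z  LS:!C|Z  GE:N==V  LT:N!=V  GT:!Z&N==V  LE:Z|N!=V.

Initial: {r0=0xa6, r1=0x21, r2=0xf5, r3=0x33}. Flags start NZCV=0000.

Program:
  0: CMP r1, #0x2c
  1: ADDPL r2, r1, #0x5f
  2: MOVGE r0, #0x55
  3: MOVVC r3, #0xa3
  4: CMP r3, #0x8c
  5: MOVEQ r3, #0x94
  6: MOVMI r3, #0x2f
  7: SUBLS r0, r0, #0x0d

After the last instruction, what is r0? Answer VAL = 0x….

0: ✓ CMP  NZCV=1000
1: · ADDPL
2: · MOVGE
3: ✓ MOVVC  r3←0xa3
4: ✓ CMP  NZCV=0010
5: · MOVEQ
6: · MOVMI
7: · SUBLS

VAL = 0xa6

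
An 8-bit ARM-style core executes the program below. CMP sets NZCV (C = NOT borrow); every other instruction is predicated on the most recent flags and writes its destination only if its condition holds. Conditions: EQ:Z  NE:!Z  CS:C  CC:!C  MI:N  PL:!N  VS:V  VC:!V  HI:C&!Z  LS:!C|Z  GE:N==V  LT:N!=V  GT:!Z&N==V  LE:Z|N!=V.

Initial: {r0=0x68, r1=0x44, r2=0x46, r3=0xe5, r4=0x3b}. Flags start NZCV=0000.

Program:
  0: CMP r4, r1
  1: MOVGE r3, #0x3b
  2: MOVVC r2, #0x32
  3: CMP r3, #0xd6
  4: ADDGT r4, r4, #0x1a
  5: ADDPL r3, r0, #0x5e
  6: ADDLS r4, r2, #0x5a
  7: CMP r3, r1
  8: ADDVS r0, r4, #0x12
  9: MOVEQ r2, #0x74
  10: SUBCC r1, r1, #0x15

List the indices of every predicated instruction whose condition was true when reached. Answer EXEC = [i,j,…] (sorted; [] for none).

EXEC = [2,4,5]

0: ✓ CMP  NZCV=1000
1: · MOVGE
2: ✓ MOVVC  r2←0x32
3: ✓ CMP  NZCV=0010
4: ✓ ADDGT  r4←0x55
5: ✓ ADDPL  r3←0xc6
6: · ADDLS
7: ✓ CMP  NZCV=1010
8: · ADDVS
9: · MOVEQ
10: · SUBCC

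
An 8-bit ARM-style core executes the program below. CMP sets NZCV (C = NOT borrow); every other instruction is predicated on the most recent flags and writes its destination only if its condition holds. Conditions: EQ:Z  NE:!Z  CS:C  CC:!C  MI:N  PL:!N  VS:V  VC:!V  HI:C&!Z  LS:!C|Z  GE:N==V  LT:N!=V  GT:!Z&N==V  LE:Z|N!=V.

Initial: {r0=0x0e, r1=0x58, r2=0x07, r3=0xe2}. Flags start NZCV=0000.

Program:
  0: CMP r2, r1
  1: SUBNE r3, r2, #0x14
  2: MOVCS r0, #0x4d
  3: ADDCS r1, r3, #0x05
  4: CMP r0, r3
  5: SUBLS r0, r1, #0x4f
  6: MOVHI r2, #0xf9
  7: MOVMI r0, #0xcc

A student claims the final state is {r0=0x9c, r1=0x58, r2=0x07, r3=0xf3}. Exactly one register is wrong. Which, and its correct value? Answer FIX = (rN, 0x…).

0: ✓ CMP  NZCV=1000
1: ✓ SUBNE  r3←0xf3
2: · MOVCS
3: · ADDCS
4: ✓ CMP  NZCV=0000
5: ✓ SUBLS  r0←0x09
6: · MOVHI
7: · MOVMI

FIX = (r0, 0x09)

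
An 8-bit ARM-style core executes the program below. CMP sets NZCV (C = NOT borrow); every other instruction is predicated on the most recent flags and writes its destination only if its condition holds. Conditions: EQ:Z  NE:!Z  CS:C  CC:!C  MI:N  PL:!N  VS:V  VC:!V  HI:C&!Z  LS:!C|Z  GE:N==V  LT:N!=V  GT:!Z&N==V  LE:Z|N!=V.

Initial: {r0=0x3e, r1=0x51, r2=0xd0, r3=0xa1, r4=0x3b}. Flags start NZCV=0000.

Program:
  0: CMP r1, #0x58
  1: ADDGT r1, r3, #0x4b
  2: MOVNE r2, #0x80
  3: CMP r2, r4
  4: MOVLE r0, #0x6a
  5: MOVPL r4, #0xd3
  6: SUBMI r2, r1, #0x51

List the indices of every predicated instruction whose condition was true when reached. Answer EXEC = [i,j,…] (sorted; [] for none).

EXEC = [2,4,5]

[0] flags=1000 → (cmp)
[1] flags=1000 GT?F → skip
[2] flags=1000 NE?T → r2=0x80
[3] flags=0011 → (cmp)
[4] flags=0011 LE?T → r0=0x6a
[5] flags=0011 PL?T → r4=0xd3
[6] flags=0011 MI?F → skip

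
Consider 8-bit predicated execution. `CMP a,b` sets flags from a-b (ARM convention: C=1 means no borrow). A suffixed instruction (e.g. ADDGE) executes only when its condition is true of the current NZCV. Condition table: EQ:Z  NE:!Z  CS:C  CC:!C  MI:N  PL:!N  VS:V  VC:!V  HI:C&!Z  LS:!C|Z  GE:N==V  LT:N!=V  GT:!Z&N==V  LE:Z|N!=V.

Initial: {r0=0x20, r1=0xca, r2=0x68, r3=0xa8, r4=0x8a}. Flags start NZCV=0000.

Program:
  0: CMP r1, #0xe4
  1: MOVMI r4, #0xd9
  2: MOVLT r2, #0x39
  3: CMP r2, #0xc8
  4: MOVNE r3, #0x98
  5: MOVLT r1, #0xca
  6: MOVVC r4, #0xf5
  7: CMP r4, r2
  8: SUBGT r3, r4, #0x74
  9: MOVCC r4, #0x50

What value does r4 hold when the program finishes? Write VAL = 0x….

[0] flags=1000 → (cmp)
[1] flags=1000 MI?T → r4=0xd9
[2] flags=1000 LT?T → r2=0x39
[3] flags=0000 → (cmp)
[4] flags=0000 NE?T → r3=0x98
[5] flags=0000 LT?F → skip
[6] flags=0000 VC?T → r4=0xf5
[7] flags=1010 → (cmp)
[8] flags=1010 GT?F → skip
[9] flags=1010 CC?F → skip

VAL = 0xf5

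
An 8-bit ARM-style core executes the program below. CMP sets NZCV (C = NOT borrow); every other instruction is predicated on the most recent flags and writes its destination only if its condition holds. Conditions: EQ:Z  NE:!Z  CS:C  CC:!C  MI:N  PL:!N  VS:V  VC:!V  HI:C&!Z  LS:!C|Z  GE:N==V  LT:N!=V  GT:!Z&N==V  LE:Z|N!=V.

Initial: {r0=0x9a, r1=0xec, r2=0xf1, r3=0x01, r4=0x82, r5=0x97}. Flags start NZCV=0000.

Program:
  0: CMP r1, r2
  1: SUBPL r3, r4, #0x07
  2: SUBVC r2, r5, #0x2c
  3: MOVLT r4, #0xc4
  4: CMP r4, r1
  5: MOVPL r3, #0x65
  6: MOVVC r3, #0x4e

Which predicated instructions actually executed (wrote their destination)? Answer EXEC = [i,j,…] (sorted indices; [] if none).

EXEC = [2,3,6]

[0] flags=1000 → (cmp)
[1] flags=1000 PL?F → skip
[2] flags=1000 VC?T → r2=0x6b
[3] flags=1000 LT?T → r4=0xc4
[4] flags=1000 → (cmp)
[5] flags=1000 PL?F → skip
[6] flags=1000 VC?T → r3=0x4e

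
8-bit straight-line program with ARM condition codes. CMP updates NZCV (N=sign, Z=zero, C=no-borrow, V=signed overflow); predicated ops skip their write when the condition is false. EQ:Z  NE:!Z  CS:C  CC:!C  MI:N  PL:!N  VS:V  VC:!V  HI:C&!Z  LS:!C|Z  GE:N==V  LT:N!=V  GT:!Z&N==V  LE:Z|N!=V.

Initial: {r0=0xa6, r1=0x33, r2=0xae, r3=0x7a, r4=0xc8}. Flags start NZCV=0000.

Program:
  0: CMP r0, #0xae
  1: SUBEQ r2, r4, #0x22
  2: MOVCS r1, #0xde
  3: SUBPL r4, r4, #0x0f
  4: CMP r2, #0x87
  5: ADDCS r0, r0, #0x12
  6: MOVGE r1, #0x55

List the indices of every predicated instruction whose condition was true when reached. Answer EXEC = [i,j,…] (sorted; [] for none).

EXEC = [5,6]

0: ✓ CMP  NZCV=1000
1: · SUBEQ
2: · MOVCS
3: · SUBPL
4: ✓ CMP  NZCV=0010
5: ✓ ADDCS  r0←0xb8
6: ✓ MOVGE  r1←0x55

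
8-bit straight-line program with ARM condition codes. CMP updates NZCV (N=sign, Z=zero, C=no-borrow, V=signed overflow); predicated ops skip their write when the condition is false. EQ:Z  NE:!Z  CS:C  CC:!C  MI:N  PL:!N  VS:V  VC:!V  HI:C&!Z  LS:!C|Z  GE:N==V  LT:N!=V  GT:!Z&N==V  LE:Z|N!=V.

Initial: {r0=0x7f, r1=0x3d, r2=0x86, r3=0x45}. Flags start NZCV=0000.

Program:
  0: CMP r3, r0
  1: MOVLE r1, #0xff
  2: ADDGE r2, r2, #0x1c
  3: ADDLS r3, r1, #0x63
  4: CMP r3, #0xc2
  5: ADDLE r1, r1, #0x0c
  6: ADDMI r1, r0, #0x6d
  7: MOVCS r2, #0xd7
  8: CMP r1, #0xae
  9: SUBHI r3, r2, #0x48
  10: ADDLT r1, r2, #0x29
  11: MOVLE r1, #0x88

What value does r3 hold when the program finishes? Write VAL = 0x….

0: ✓ CMP  NZCV=1000
1: ✓ MOVLE  r1←0xff
2: · ADDGE
3: ✓ ADDLS  r3←0x62
4: ✓ CMP  NZCV=1001
5: · ADDLE
6: ✓ ADDMI  r1←0xec
7: · MOVCS
8: ✓ CMP  NZCV=0010
9: ✓ SUBHI  r3←0x3e
10: · ADDLT
11: · MOVLE

VAL = 0x3e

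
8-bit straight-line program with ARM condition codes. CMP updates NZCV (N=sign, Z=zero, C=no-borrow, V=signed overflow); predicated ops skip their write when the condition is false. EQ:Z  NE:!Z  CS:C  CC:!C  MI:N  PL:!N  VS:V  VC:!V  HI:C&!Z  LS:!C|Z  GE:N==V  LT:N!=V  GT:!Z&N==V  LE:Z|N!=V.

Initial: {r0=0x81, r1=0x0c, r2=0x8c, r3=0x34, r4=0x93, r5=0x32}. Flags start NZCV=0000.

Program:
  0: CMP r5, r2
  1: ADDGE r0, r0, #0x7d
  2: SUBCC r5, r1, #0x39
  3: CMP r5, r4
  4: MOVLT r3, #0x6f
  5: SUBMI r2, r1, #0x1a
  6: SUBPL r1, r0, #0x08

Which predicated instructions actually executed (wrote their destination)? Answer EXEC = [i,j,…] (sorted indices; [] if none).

[0] flags=1001 → (cmp)
[1] flags=1001 GE?T → r0=0xfe
[2] flags=1001 CC?T → r5=0xd3
[3] flags=0010 → (cmp)
[4] flags=0010 LT?F → skip
[5] flags=0010 MI?F → skip
[6] flags=0010 PL?T → r1=0xf6

EXEC = [1,2,6]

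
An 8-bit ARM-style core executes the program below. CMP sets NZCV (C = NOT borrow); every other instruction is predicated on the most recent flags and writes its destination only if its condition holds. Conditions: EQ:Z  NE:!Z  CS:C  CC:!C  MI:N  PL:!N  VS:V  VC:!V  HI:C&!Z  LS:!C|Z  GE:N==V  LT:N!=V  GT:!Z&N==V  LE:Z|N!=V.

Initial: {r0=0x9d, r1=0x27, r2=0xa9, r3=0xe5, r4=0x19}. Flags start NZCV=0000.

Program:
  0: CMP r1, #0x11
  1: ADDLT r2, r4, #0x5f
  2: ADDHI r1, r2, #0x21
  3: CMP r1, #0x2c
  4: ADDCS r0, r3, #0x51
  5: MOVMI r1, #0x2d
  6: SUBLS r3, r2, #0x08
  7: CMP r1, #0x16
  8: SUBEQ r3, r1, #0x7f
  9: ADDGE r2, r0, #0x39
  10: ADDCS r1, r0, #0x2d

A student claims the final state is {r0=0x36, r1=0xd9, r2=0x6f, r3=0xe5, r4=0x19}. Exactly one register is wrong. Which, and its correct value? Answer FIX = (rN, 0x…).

FIX = (r1, 0x63)

0: ✓ CMP  NZCV=0010
1: · ADDLT
2: ✓ ADDHI  r1←0xca
3: ✓ CMP  NZCV=1010
4: ✓ ADDCS  r0←0x36
5: ✓ MOVMI  r1←0x2d
6: · SUBLS
7: ✓ CMP  NZCV=0010
8: · SUBEQ
9: ✓ ADDGE  r2←0x6f
10: ✓ ADDCS  r1←0x63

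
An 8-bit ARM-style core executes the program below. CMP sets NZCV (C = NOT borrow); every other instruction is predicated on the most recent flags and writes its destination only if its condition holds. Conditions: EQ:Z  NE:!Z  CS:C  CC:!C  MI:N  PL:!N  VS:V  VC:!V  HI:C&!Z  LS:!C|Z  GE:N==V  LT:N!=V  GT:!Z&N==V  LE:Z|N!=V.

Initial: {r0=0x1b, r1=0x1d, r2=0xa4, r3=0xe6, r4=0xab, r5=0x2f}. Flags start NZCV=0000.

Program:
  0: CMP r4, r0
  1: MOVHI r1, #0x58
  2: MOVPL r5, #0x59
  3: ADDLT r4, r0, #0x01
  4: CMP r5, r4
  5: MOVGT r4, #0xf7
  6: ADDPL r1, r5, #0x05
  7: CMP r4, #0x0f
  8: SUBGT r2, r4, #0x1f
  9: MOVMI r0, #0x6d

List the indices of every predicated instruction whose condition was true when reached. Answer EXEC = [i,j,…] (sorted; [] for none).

0: ✓ CMP  NZCV=1010
1: ✓ MOVHI  r1←0x58
2: · MOVPL
3: ✓ ADDLT  r4←0x1c
4: ✓ CMP  NZCV=0010
5: ✓ MOVGT  r4←0xf7
6: ✓ ADDPL  r1←0x34
7: ✓ CMP  NZCV=1010
8: · SUBGT
9: ✓ MOVMI  r0←0x6d

EXEC = [1,3,5,6,9]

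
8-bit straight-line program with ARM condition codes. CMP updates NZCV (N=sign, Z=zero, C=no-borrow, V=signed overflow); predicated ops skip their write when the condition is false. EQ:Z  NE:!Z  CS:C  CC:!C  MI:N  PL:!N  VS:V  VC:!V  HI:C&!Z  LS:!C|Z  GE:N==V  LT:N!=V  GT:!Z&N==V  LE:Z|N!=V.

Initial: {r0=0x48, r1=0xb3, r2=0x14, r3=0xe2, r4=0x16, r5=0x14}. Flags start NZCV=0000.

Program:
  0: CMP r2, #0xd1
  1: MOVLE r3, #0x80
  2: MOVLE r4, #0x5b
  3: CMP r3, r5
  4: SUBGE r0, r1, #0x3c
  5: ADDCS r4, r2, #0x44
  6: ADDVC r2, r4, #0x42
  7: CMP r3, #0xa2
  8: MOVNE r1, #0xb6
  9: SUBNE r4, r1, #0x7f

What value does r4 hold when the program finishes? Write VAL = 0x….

[0] flags=0000 → (cmp)
[1] flags=0000 LE?F → skip
[2] flags=0000 LE?F → skip
[3] flags=1010 → (cmp)
[4] flags=1010 GE?F → skip
[5] flags=1010 CS?T → r4=0x58
[6] flags=1010 VC?T → r2=0x9a
[7] flags=0010 → (cmp)
[8] flags=0010 NE?T → r1=0xb6
[9] flags=0010 NE?T → r4=0x37

VAL = 0x37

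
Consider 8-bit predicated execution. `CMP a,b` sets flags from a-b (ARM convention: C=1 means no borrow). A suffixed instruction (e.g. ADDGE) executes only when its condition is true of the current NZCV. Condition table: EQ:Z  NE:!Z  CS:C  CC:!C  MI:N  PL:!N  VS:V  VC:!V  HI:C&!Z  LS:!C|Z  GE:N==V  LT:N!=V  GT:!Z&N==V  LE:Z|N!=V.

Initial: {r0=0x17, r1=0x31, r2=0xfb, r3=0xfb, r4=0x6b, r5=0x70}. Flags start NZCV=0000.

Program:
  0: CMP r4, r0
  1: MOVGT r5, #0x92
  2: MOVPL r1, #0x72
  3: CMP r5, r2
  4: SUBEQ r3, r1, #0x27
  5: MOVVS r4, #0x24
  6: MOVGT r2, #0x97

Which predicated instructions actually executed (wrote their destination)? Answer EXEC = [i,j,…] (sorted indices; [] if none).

[0] flags=0010 → (cmp)
[1] flags=0010 GT?T → r5=0x92
[2] flags=0010 PL?T → r1=0x72
[3] flags=1000 → (cmp)
[4] flags=1000 EQ?F → skip
[5] flags=1000 VS?F → skip
[6] flags=1000 GT?F → skip

EXEC = [1,2]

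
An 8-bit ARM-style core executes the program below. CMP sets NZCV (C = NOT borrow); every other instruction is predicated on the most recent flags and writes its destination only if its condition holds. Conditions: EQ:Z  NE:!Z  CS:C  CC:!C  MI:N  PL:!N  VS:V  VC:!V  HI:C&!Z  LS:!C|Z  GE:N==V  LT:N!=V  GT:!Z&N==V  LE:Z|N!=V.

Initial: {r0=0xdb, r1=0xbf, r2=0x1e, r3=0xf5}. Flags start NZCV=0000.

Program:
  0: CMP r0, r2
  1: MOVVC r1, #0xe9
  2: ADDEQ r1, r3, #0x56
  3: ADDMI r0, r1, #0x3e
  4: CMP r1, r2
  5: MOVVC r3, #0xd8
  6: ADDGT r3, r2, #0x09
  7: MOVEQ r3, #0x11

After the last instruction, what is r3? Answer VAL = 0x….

[0] flags=1010 → (cmp)
[1] flags=1010 VC?T → r1=0xe9
[2] flags=1010 EQ?F → skip
[3] flags=1010 MI?T → r0=0x27
[4] flags=1010 → (cmp)
[5] flags=1010 VC?T → r3=0xd8
[6] flags=1010 GT?F → skip
[7] flags=1010 EQ?F → skip

VAL = 0xd8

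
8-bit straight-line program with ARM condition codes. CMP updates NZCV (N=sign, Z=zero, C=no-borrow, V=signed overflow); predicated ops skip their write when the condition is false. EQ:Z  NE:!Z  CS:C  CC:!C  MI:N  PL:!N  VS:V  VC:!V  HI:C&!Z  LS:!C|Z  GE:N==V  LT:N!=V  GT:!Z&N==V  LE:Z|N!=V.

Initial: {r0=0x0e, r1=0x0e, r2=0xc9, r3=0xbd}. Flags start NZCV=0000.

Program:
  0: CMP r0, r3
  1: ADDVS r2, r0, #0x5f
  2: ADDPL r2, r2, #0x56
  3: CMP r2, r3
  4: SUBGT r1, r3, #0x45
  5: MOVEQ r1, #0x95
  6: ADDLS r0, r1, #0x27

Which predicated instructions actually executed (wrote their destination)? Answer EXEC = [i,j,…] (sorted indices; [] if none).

EXEC = [2,4,6]

[0] flags=0000 → (cmp)
[1] flags=0000 VS?F → skip
[2] flags=0000 PL?T → r2=0x1f
[3] flags=0000 → (cmp)
[4] flags=0000 GT?T → r1=0x78
[5] flags=0000 EQ?F → skip
[6] flags=0000 LS?T → r0=0x9f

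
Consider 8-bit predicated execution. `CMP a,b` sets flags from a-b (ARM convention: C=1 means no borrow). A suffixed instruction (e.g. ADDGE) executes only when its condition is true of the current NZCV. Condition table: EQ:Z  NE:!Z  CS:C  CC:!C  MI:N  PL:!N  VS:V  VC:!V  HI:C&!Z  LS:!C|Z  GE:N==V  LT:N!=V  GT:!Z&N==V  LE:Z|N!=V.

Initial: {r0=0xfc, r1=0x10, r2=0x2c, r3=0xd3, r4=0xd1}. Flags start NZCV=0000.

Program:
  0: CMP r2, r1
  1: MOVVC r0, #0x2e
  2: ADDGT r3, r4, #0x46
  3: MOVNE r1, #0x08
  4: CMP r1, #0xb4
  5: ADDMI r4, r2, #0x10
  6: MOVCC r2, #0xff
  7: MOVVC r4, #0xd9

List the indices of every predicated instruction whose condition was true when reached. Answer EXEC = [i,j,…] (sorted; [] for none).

[0] flags=0010 → (cmp)
[1] flags=0010 VC?T → r0=0x2e
[2] flags=0010 GT?T → r3=0x17
[3] flags=0010 NE?T → r1=0x08
[4] flags=0000 → (cmp)
[5] flags=0000 MI?F → skip
[6] flags=0000 CC?T → r2=0xff
[7] flags=0000 VC?T → r4=0xd9

EXEC = [1,2,3,6,7]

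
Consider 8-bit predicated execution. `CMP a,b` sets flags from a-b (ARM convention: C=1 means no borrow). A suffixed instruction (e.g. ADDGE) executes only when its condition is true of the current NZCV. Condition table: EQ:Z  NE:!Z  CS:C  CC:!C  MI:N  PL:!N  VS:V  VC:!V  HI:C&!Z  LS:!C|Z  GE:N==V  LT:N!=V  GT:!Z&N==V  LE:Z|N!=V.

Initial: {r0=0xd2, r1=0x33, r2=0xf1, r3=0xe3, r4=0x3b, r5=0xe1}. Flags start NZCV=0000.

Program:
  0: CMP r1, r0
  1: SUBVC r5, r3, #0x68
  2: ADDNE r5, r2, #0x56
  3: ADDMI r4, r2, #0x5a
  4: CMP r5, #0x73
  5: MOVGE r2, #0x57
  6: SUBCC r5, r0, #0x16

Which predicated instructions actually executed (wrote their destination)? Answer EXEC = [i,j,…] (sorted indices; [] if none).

[0] flags=0000 → (cmp)
[1] flags=0000 VC?T → r5=0x7b
[2] flags=0000 NE?T → r5=0x47
[3] flags=0000 MI?F → skip
[4] flags=1000 → (cmp)
[5] flags=1000 GE?F → skip
[6] flags=1000 CC?T → r5=0xbc

EXEC = [1,2,6]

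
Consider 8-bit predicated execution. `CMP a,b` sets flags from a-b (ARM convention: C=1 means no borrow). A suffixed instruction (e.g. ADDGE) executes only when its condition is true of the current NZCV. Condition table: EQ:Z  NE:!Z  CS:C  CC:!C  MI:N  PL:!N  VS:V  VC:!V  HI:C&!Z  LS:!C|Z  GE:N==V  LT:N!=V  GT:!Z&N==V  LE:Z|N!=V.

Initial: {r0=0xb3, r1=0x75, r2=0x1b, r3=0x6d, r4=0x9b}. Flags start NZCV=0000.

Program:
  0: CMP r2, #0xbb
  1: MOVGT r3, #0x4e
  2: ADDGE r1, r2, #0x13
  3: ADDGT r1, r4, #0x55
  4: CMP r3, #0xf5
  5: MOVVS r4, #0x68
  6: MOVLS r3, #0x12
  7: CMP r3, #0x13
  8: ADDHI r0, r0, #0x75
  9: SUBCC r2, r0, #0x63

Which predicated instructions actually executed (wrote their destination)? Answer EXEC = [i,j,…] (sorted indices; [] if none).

EXEC = [1,2,3,6,9]

0: ✓ CMP  NZCV=0000
1: ✓ MOVGT  r3←0x4e
2: ✓ ADDGE  r1←0x2e
3: ✓ ADDGT  r1←0xf0
4: ✓ CMP  NZCV=0000
5: · MOVVS
6: ✓ MOVLS  r3←0x12
7: ✓ CMP  NZCV=1000
8: · ADDHI
9: ✓ SUBCC  r2←0x50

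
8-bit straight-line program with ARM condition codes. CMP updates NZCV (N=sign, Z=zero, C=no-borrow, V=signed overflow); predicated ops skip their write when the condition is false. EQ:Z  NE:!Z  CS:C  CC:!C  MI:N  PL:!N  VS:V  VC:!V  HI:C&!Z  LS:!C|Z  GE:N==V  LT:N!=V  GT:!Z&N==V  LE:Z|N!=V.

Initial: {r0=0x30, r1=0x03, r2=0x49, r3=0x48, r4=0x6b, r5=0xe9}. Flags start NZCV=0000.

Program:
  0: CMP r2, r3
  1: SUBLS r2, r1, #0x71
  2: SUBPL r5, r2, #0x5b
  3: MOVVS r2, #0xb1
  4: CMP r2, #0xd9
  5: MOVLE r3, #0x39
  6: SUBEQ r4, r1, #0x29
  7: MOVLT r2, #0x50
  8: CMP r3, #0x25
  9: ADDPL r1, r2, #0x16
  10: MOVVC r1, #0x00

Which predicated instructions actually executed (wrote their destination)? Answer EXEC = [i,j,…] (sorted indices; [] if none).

EXEC = [2,9,10]

0: ✓ CMP  NZCV=0010
1: · SUBLS
2: ✓ SUBPL  r5←0xee
3: · MOVVS
4: ✓ CMP  NZCV=0000
5: · MOVLE
6: · SUBEQ
7: · MOVLT
8: ✓ CMP  NZCV=0010
9: ✓ ADDPL  r1←0x5f
10: ✓ MOVVC  r1←0x00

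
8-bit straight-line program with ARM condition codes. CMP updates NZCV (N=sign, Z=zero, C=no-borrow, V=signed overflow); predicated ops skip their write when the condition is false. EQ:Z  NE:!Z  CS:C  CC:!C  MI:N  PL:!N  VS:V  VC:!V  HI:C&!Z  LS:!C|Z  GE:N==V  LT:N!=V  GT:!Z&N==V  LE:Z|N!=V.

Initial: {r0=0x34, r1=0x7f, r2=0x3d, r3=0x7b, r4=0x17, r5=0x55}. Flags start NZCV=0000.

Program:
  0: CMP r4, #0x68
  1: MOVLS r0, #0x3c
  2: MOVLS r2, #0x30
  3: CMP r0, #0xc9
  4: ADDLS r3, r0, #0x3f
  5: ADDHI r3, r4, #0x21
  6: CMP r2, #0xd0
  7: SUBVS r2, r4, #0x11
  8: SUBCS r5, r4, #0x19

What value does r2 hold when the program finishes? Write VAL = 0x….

VAL = 0x30

0: ✓ CMP  NZCV=1000
1: ✓ MOVLS  r0←0x3c
2: ✓ MOVLS  r2←0x30
3: ✓ CMP  NZCV=0000
4: ✓ ADDLS  r3←0x7b
5: · ADDHI
6: ✓ CMP  NZCV=0000
7: · SUBVS
8: · SUBCS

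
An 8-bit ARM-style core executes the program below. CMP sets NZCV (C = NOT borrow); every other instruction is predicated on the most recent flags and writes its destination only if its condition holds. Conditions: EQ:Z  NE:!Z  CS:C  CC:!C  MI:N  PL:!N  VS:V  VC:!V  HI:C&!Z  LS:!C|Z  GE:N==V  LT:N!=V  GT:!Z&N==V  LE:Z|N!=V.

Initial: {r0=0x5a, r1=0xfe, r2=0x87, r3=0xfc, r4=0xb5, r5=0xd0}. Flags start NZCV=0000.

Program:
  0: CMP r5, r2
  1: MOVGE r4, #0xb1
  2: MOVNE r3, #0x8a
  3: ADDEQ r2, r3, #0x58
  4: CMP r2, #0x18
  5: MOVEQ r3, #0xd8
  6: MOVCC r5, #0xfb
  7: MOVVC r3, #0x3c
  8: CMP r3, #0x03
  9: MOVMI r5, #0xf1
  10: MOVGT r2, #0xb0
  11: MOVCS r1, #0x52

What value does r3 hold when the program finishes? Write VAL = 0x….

VAL = 0x8a

[0] flags=0010 → (cmp)
[1] flags=0010 GE?T → r4=0xb1
[2] flags=0010 NE?T → r3=0x8a
[3] flags=0010 EQ?F → skip
[4] flags=0011 → (cmp)
[5] flags=0011 EQ?F → skip
[6] flags=0011 CC?F → skip
[7] flags=0011 VC?F → skip
[8] flags=1010 → (cmp)
[9] flags=1010 MI?T → r5=0xf1
[10] flags=1010 GT?F → skip
[11] flags=1010 CS?T → r1=0x52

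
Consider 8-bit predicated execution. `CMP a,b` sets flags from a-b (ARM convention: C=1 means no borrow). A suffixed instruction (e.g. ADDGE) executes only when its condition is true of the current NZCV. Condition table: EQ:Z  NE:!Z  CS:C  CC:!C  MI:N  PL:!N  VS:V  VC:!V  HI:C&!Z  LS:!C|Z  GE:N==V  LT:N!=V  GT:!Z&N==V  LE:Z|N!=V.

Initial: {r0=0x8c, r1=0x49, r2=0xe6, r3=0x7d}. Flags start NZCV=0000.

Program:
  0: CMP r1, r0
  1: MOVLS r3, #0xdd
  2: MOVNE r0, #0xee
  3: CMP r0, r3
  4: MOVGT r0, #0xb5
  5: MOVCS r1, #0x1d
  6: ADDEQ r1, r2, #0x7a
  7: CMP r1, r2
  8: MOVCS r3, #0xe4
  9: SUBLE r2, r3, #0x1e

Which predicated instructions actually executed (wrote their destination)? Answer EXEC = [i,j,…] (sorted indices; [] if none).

0: ✓ CMP  NZCV=1001
1: ✓ MOVLS  r3←0xdd
2: ✓ MOVNE  r0←0xee
3: ✓ CMP  NZCV=0010
4: ✓ MOVGT  r0←0xb5
5: ✓ MOVCS  r1←0x1d
6: · ADDEQ
7: ✓ CMP  NZCV=0000
8: · MOVCS
9: · SUBLE

EXEC = [1,2,4,5]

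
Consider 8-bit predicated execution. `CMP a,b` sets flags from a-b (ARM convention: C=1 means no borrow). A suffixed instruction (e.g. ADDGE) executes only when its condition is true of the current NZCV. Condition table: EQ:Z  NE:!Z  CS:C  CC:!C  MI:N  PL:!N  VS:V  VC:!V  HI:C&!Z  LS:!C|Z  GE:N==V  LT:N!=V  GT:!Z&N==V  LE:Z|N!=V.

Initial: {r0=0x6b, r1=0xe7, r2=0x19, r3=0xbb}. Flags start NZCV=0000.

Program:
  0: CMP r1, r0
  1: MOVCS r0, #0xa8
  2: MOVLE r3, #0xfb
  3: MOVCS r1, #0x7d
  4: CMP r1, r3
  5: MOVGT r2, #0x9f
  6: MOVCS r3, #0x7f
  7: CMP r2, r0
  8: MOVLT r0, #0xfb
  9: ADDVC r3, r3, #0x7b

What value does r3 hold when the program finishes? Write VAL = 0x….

VAL = 0x76

0: ✓ CMP  NZCV=0011
1: ✓ MOVCS  r0←0xa8
2: ✓ MOVLE  r3←0xfb
3: ✓ MOVCS  r1←0x7d
4: ✓ CMP  NZCV=1001
5: ✓ MOVGT  r2←0x9f
6: · MOVCS
7: ✓ CMP  NZCV=1000
8: ✓ MOVLT  r0←0xfb
9: ✓ ADDVC  r3←0x76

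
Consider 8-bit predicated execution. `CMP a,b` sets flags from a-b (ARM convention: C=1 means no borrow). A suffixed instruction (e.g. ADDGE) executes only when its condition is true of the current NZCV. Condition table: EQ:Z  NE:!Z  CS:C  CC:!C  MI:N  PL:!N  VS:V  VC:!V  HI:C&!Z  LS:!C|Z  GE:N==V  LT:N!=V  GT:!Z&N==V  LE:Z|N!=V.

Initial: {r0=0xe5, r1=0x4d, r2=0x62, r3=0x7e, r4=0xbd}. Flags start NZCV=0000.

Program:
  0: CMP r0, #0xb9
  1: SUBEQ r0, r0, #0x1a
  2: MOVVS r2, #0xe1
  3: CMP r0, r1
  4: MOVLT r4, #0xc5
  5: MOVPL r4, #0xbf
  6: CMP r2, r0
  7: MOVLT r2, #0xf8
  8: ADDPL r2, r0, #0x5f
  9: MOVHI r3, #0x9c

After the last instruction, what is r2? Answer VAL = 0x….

VAL = 0x44

[0] flags=0010 → (cmp)
[1] flags=0010 EQ?F → skip
[2] flags=0010 VS?F → skip
[3] flags=1010 → (cmp)
[4] flags=1010 LT?T → r4=0xc5
[5] flags=1010 PL?F → skip
[6] flags=0000 → (cmp)
[7] flags=0000 LT?F → skip
[8] flags=0000 PL?T → r2=0x44
[9] flags=0000 HI?F → skip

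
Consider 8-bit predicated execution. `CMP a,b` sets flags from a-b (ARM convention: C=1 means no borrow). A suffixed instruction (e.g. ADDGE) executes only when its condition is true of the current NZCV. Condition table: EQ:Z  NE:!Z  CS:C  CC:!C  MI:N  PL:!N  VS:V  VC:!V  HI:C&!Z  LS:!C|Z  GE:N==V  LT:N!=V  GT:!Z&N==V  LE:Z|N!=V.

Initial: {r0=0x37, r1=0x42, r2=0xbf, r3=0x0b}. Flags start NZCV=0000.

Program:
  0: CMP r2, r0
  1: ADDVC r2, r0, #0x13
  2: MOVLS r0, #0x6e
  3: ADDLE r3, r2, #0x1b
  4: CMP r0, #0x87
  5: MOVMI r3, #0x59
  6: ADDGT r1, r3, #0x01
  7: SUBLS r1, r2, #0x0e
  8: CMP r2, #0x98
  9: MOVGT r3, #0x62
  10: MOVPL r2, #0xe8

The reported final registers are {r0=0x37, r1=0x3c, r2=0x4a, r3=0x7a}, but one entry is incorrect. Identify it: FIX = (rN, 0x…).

[0] flags=1010 → (cmp)
[1] flags=1010 VC?T → r2=0x4a
[2] flags=1010 LS?F → skip
[3] flags=1010 LE?T → r3=0x65
[4] flags=1001 → (cmp)
[5] flags=1001 MI?T → r3=0x59
[6] flags=1001 GT?T → r1=0x5a
[7] flags=1001 LS?T → r1=0x3c
[8] flags=1001 → (cmp)
[9] flags=1001 GT?T → r3=0x62
[10] flags=1001 PL?F → skip

FIX = (r3, 0x62)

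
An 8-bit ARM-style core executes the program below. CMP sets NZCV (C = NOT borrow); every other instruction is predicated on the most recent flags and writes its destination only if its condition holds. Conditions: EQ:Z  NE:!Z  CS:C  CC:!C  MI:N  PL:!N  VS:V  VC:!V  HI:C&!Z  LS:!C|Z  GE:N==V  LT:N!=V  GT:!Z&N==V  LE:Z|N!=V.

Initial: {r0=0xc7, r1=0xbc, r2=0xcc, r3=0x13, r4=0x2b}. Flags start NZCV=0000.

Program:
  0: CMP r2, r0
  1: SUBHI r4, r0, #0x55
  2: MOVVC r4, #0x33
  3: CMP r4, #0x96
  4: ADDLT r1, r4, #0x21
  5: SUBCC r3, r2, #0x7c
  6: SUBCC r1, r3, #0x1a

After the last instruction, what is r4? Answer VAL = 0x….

VAL = 0x33

0: ✓ CMP  NZCV=0010
1: ✓ SUBHI  r4←0x72
2: ✓ MOVVC  r4←0x33
3: ✓ CMP  NZCV=1001
4: · ADDLT
5: ✓ SUBCC  r3←0x50
6: ✓ SUBCC  r1←0x36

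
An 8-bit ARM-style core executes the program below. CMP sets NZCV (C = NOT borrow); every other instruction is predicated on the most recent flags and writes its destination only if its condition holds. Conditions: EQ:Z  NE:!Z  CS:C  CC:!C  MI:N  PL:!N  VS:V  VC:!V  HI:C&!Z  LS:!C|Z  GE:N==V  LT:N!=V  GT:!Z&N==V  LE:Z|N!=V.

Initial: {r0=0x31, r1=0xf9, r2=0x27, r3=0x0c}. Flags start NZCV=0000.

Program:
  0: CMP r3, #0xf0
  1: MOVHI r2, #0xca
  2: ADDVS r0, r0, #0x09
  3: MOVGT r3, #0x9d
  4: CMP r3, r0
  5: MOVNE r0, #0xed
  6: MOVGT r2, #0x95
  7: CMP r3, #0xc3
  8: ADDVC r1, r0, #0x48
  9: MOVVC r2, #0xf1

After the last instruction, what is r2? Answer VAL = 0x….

[0] flags=0000 → (cmp)
[1] flags=0000 HI?F → skip
[2] flags=0000 VS?F → skip
[3] flags=0000 GT?T → r3=0x9d
[4] flags=0011 → (cmp)
[5] flags=0011 NE?T → r0=0xed
[6] flags=0011 GT?F → skip
[7] flags=1000 → (cmp)
[8] flags=1000 VC?T → r1=0x35
[9] flags=1000 VC?T → r2=0xf1

VAL = 0xf1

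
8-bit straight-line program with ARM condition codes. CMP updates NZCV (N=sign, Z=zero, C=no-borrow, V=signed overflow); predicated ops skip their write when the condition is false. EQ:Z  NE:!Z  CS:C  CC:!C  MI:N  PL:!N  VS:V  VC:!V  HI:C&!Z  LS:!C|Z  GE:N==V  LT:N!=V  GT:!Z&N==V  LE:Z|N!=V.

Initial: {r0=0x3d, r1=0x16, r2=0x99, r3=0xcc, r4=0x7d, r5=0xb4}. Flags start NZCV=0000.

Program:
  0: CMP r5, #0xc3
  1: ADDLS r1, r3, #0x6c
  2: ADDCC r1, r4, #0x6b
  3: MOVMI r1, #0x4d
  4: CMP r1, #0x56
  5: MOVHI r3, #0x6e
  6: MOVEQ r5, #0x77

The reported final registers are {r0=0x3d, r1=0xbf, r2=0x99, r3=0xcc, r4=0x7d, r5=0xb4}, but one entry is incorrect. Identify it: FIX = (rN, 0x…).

0: ✓ CMP  NZCV=1000
1: ✓ ADDLS  r1←0x38
2: ✓ ADDCC  r1←0xe8
3: ✓ MOVMI  r1←0x4d
4: ✓ CMP  NZCV=1000
5: · MOVHI
6: · MOVEQ

FIX = (r1, 0x4d)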